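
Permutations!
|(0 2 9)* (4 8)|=|(0 2 9)(4 8)|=6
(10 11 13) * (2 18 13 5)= (2 18 13 10 11 5)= [0, 1, 18, 3, 4, 2, 6, 7, 8, 9, 11, 5, 12, 10, 14, 15, 16, 17, 13]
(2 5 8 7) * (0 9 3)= (0 9 3)(2 5 8 7)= [9, 1, 5, 0, 4, 8, 6, 2, 7, 3]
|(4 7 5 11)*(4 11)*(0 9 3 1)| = |(11)(0 9 3 1)(4 7 5)| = 12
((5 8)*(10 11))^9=((5 8)(10 11))^9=(5 8)(10 11)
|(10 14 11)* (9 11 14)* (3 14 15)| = |(3 14 15)(9 11 10)| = 3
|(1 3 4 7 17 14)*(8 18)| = 6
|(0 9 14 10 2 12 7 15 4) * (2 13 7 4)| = |(0 9 14 10 13 7 15 2 12 4)| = 10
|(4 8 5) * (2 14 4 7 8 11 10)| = 15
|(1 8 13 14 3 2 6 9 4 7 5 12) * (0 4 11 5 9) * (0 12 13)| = |(0 4 7 9 11 5 13 14 3 2 6 12 1 8)| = 14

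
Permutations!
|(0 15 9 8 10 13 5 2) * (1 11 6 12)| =|(0 15 9 8 10 13 5 2)(1 11 6 12)| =8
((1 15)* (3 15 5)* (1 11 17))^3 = ((1 5 3 15 11 17))^3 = (1 15)(3 17)(5 11)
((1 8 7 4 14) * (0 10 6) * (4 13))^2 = (0 6 10)(1 7 4)(8 13 14)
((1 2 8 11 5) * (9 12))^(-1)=((1 2 8 11 5)(9 12))^(-1)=(1 5 11 8 2)(9 12)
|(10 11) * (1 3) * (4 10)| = |(1 3)(4 10 11)| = 6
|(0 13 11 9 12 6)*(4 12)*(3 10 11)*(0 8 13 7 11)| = 11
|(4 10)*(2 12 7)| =|(2 12 7)(4 10)| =6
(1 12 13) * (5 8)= (1 12 13)(5 8)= [0, 12, 2, 3, 4, 8, 6, 7, 5, 9, 10, 11, 13, 1]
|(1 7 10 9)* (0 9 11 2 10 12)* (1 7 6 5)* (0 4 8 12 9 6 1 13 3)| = 30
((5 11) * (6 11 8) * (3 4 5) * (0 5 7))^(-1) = ((0 5 8 6 11 3 4 7))^(-1) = (0 7 4 3 11 6 8 5)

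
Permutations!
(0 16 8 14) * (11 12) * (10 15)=(0 16 8 14)(10 15)(11 12)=[16, 1, 2, 3, 4, 5, 6, 7, 14, 9, 15, 12, 11, 13, 0, 10, 8]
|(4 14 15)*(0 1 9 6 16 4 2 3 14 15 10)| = 11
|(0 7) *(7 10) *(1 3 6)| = 3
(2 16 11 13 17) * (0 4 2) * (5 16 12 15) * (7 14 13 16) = (0 4 2 12 15 5 7 14 13 17)(11 16) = [4, 1, 12, 3, 2, 7, 6, 14, 8, 9, 10, 16, 15, 17, 13, 5, 11, 0]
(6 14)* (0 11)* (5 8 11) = (0 5 8 11)(6 14) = [5, 1, 2, 3, 4, 8, 14, 7, 11, 9, 10, 0, 12, 13, 6]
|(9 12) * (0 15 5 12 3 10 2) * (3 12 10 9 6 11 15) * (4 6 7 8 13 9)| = |(0 3 4 6 11 15 5 10 2)(7 8 13 9 12)| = 45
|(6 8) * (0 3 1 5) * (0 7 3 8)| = |(0 8 6)(1 5 7 3)| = 12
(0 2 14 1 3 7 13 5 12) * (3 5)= (0 2 14 1 5 12)(3 7 13)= [2, 5, 14, 7, 4, 12, 6, 13, 8, 9, 10, 11, 0, 3, 1]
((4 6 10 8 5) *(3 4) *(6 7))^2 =((3 4 7 6 10 8 5))^2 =(3 7 10 5 4 6 8)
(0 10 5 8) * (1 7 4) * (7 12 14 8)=(0 10 5 7 4 1 12 14 8)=[10, 12, 2, 3, 1, 7, 6, 4, 0, 9, 5, 11, 14, 13, 8]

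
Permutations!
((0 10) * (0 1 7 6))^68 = ((0 10 1 7 6))^68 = (0 7 10 6 1)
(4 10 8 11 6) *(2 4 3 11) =[0, 1, 4, 11, 10, 5, 3, 7, 2, 9, 8, 6] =(2 4 10 8)(3 11 6)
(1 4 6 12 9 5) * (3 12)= (1 4 6 3 12 9 5)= [0, 4, 2, 12, 6, 1, 3, 7, 8, 5, 10, 11, 9]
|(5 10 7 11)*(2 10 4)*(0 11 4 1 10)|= 8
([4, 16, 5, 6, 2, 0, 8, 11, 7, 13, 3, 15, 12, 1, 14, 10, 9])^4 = (16)(3 11 6 15 8 10 7)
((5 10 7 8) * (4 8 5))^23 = (4 8)(5 7 10)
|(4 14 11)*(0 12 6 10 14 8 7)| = 9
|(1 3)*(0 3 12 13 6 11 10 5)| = |(0 3 1 12 13 6 11 10 5)| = 9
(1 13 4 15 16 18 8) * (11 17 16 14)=(1 13 4 15 14 11 17 16 18 8)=[0, 13, 2, 3, 15, 5, 6, 7, 1, 9, 10, 17, 12, 4, 11, 14, 18, 16, 8]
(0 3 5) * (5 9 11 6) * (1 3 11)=[11, 3, 2, 9, 4, 0, 5, 7, 8, 1, 10, 6]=(0 11 6 5)(1 3 9)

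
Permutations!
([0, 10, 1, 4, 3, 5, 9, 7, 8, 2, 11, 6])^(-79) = [0, 2, 9, 4, 3, 5, 11, 7, 8, 6, 1, 10]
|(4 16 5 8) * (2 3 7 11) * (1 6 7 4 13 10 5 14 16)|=28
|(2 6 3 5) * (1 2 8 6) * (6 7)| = 10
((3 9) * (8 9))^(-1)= ((3 8 9))^(-1)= (3 9 8)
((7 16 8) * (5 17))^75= (5 17)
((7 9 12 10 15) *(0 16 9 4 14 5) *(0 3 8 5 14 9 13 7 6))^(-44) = ((0 16 13 7 4 9 12 10 15 6)(3 8 5))^(-44) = (0 12 13 15 4)(3 8 5)(6 9 16 10 7)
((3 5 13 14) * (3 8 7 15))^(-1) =(3 15 7 8 14 13 5)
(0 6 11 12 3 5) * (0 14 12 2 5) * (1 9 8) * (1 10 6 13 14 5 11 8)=(0 13 14 12 3)(1 9)(2 11)(6 8 10)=[13, 9, 11, 0, 4, 5, 8, 7, 10, 1, 6, 2, 3, 14, 12]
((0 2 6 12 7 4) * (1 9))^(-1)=(0 4 7 12 6 2)(1 9)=((0 2 6 12 7 4)(1 9))^(-1)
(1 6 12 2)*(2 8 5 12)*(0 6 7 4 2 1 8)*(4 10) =(0 6 1 7 10 4 2 8 5 12) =[6, 7, 8, 3, 2, 12, 1, 10, 5, 9, 4, 11, 0]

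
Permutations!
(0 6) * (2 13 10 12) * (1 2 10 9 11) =[6, 2, 13, 3, 4, 5, 0, 7, 8, 11, 12, 1, 10, 9] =(0 6)(1 2 13 9 11)(10 12)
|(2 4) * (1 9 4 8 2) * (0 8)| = 3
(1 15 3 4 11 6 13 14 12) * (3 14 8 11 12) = [0, 15, 2, 4, 12, 5, 13, 7, 11, 9, 10, 6, 1, 8, 3, 14] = (1 15 14 3 4 12)(6 13 8 11)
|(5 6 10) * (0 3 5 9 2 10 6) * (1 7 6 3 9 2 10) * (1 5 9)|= 9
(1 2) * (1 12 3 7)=(1 2 12 3 7)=[0, 2, 12, 7, 4, 5, 6, 1, 8, 9, 10, 11, 3]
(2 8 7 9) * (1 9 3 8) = (1 9 2)(3 8 7) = [0, 9, 1, 8, 4, 5, 6, 3, 7, 2]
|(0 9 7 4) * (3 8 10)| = 12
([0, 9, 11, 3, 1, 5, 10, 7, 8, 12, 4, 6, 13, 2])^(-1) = [0, 4, 13, 3, 10, 5, 11, 7, 8, 1, 6, 2, 9, 12]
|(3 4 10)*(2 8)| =6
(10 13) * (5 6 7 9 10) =(5 6 7 9 10 13) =[0, 1, 2, 3, 4, 6, 7, 9, 8, 10, 13, 11, 12, 5]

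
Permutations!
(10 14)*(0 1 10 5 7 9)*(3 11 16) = (0 1 10 14 5 7 9)(3 11 16) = [1, 10, 2, 11, 4, 7, 6, 9, 8, 0, 14, 16, 12, 13, 5, 15, 3]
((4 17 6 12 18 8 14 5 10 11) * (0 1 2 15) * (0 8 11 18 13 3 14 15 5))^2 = (0 2 10 11 17 12 3)(1 5 18 4 6 13 14) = ((0 1 2 5 10 18 11 4 17 6 12 13 3 14)(8 15))^2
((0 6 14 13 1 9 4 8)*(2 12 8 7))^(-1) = ((0 6 14 13 1 9 4 7 2 12 8))^(-1) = (0 8 12 2 7 4 9 1 13 14 6)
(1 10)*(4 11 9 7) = (1 10)(4 11 9 7) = [0, 10, 2, 3, 11, 5, 6, 4, 8, 7, 1, 9]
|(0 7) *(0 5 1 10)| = |(0 7 5 1 10)| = 5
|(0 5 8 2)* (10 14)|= 4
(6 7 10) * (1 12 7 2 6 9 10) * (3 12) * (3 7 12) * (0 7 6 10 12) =(0 7 1 6 2 10 9 12) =[7, 6, 10, 3, 4, 5, 2, 1, 8, 12, 9, 11, 0]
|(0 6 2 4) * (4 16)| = |(0 6 2 16 4)| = 5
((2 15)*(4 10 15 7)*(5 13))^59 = ((2 7 4 10 15)(5 13))^59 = (2 15 10 4 7)(5 13)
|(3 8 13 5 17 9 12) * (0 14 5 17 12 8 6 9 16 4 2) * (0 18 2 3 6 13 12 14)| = 20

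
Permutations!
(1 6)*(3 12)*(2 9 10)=(1 6)(2 9 10)(3 12)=[0, 6, 9, 12, 4, 5, 1, 7, 8, 10, 2, 11, 3]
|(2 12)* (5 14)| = |(2 12)(5 14)| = 2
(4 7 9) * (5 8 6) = (4 7 9)(5 8 6) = [0, 1, 2, 3, 7, 8, 5, 9, 6, 4]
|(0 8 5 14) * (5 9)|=|(0 8 9 5 14)|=5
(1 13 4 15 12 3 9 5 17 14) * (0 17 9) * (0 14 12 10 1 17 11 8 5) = (0 11 8 5 9)(1 13 4 15 10)(3 14 17 12) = [11, 13, 2, 14, 15, 9, 6, 7, 5, 0, 1, 8, 3, 4, 17, 10, 16, 12]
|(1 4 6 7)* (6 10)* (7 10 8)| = 4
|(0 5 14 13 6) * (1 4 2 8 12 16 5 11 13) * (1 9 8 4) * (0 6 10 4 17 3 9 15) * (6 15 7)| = |(0 11 13 10 4 2 17 3 9 8 12 16 5 14 7 6 15)| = 17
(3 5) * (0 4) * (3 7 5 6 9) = (0 4)(3 6 9)(5 7) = [4, 1, 2, 6, 0, 7, 9, 5, 8, 3]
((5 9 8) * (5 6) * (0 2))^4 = (9)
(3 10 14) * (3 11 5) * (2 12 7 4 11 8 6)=[0, 1, 12, 10, 11, 3, 2, 4, 6, 9, 14, 5, 7, 13, 8]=(2 12 7 4 11 5 3 10 14 8 6)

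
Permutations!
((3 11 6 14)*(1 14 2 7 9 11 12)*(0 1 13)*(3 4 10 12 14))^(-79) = (0 1 3 14 4 10 12 13)(2 7 9 11 6)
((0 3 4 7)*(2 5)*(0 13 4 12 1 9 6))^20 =(0 12 9)(1 6 3)(4 13 7)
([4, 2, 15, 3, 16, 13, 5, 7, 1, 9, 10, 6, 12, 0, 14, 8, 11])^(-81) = (0 11 13 16 5 4 6)(1 8 15 2)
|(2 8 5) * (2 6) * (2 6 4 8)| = |(4 8 5)| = 3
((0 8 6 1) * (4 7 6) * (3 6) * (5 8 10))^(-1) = (0 1 6 3 7 4 8 5 10)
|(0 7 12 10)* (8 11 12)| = 6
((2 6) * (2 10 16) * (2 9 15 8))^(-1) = (2 8 15 9 16 10 6)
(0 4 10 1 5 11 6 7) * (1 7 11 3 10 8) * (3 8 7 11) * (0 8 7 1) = [4, 5, 2, 10, 1, 7, 3, 8, 0, 9, 11, 6] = (0 4 1 5 7 8)(3 10 11 6)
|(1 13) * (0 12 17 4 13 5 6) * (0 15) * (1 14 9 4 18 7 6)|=28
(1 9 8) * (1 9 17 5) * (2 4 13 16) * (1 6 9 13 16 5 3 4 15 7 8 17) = (2 15 7 8 13 5 6 9 17 3 4 16) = [0, 1, 15, 4, 16, 6, 9, 8, 13, 17, 10, 11, 12, 5, 14, 7, 2, 3]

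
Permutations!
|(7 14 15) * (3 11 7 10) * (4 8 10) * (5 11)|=|(3 5 11 7 14 15 4 8 10)|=9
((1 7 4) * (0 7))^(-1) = (0 1 4 7) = ((0 7 4 1))^(-1)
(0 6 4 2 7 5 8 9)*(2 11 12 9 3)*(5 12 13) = [6, 1, 7, 2, 11, 8, 4, 12, 3, 0, 10, 13, 9, 5] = (0 6 4 11 13 5 8 3 2 7 12 9)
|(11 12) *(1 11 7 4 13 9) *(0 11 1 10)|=8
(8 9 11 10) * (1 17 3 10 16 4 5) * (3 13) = (1 17 13 3 10 8 9 11 16 4 5) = [0, 17, 2, 10, 5, 1, 6, 7, 9, 11, 8, 16, 12, 3, 14, 15, 4, 13]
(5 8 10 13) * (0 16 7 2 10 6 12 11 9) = (0 16 7 2 10 13 5 8 6 12 11 9) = [16, 1, 10, 3, 4, 8, 12, 2, 6, 0, 13, 9, 11, 5, 14, 15, 7]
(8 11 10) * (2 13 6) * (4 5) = [0, 1, 13, 3, 5, 4, 2, 7, 11, 9, 8, 10, 12, 6] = (2 13 6)(4 5)(8 11 10)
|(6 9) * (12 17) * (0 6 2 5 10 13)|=|(0 6 9 2 5 10 13)(12 17)|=14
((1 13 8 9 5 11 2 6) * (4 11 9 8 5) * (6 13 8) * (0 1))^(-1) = ((0 1 8 6)(2 13 5 9 4 11))^(-1) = (0 6 8 1)(2 11 4 9 5 13)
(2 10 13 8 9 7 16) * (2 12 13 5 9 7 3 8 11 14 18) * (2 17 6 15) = (2 10 5 9 3 8 7 16 12 13 11 14 18 17 6 15) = [0, 1, 10, 8, 4, 9, 15, 16, 7, 3, 5, 14, 13, 11, 18, 2, 12, 6, 17]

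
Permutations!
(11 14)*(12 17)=(11 14)(12 17)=[0, 1, 2, 3, 4, 5, 6, 7, 8, 9, 10, 14, 17, 13, 11, 15, 16, 12]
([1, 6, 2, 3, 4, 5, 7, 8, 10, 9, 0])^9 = (0 7)(1 8)(6 10)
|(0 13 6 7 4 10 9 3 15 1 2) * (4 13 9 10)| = 6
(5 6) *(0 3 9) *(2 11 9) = (0 3 2 11 9)(5 6) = [3, 1, 11, 2, 4, 6, 5, 7, 8, 0, 10, 9]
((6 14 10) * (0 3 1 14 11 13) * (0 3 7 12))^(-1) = ((0 7 12)(1 14 10 6 11 13 3))^(-1) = (0 12 7)(1 3 13 11 6 10 14)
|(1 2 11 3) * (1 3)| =|(1 2 11)| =3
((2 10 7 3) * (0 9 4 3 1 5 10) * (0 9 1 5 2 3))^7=((0 1 2 9 4)(5 10 7))^7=(0 2 4 1 9)(5 10 7)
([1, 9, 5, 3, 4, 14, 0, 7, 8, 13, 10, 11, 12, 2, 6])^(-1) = [6, 0, 13, 3, 4, 2, 14, 7, 8, 1, 10, 11, 12, 9, 5]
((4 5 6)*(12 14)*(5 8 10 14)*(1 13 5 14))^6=((1 13 5 6 4 8 10)(12 14))^6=(14)(1 10 8 4 6 5 13)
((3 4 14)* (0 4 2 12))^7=(0 4 14 3 2 12)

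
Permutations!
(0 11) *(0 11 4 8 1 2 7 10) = (11)(0 4 8 1 2 7 10) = [4, 2, 7, 3, 8, 5, 6, 10, 1, 9, 0, 11]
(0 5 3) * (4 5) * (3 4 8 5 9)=(0 8 5 4 9 3)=[8, 1, 2, 0, 9, 4, 6, 7, 5, 3]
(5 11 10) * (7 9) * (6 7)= [0, 1, 2, 3, 4, 11, 7, 9, 8, 6, 5, 10]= (5 11 10)(6 7 9)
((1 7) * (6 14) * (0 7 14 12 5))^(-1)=((0 7 1 14 6 12 5))^(-1)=(0 5 12 6 14 1 7)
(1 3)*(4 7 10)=[0, 3, 2, 1, 7, 5, 6, 10, 8, 9, 4]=(1 3)(4 7 10)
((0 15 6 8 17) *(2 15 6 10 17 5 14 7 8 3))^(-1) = (0 17 10 15 2 3 6)(5 8 7 14)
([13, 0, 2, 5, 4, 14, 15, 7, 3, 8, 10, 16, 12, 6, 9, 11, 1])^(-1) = (0 1 16 11 15 6 13)(3 8 9 14 5)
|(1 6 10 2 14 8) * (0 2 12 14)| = |(0 2)(1 6 10 12 14 8)| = 6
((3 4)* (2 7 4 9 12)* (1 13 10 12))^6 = (1 4 12)(2 13 3)(7 10 9) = ((1 13 10 12 2 7 4 3 9))^6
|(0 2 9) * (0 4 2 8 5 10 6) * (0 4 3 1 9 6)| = 12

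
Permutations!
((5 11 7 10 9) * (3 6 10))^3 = ((3 6 10 9 5 11 7))^3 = (3 9 7 10 11 6 5)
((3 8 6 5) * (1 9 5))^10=((1 9 5 3 8 6))^10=(1 8 5)(3 9 6)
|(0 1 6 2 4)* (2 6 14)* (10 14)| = 6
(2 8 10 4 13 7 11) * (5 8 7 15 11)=(2 7 5 8 10 4 13 15 11)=[0, 1, 7, 3, 13, 8, 6, 5, 10, 9, 4, 2, 12, 15, 14, 11]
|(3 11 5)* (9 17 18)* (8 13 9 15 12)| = |(3 11 5)(8 13 9 17 18 15 12)| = 21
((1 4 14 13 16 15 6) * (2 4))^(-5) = (1 14 15 2 13 6 4 16)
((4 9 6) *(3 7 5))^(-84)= (9)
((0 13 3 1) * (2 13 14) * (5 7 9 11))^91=(0 14 2 13 3 1)(5 11 9 7)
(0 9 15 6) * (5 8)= (0 9 15 6)(5 8)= [9, 1, 2, 3, 4, 8, 0, 7, 5, 15, 10, 11, 12, 13, 14, 6]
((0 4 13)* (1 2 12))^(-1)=(0 13 4)(1 12 2)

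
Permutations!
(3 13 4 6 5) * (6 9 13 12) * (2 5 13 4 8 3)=(2 5)(3 12 6 13 8)(4 9)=[0, 1, 5, 12, 9, 2, 13, 7, 3, 4, 10, 11, 6, 8]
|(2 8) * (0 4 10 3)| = 4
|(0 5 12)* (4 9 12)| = |(0 5 4 9 12)| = 5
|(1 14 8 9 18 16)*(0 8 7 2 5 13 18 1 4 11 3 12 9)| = 26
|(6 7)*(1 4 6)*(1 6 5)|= |(1 4 5)(6 7)|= 6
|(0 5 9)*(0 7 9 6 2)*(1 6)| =10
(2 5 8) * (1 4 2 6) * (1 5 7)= [0, 4, 7, 3, 2, 8, 5, 1, 6]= (1 4 2 7)(5 8 6)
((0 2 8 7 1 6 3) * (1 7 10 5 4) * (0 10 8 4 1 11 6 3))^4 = ((0 2 4 11 6)(1 3 10 5))^4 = (0 6 11 4 2)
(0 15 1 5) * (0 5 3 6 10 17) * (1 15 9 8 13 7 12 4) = (0 9 8 13 7 12 4 1 3 6 10 17) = [9, 3, 2, 6, 1, 5, 10, 12, 13, 8, 17, 11, 4, 7, 14, 15, 16, 0]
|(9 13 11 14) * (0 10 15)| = |(0 10 15)(9 13 11 14)| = 12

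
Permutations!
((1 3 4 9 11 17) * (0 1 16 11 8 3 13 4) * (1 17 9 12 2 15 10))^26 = (0 8 11 17 3 9 16)(1 15 12 13 10 2 4)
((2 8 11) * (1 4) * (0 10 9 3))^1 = ((0 10 9 3)(1 4)(2 8 11))^1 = (0 10 9 3)(1 4)(2 8 11)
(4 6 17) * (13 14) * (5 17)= [0, 1, 2, 3, 6, 17, 5, 7, 8, 9, 10, 11, 12, 14, 13, 15, 16, 4]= (4 6 5 17)(13 14)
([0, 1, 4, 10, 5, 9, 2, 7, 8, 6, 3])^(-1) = (2 6 9 5 4)(3 10)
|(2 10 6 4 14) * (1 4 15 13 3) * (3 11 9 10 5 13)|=|(1 4 14 2 5 13 11 9 10 6 15 3)|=12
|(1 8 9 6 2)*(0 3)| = |(0 3)(1 8 9 6 2)| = 10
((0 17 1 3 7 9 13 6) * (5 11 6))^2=(0 1 7 13 11)(3 9 5 6 17)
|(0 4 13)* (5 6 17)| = |(0 4 13)(5 6 17)| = 3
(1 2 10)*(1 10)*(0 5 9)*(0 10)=[5, 2, 1, 3, 4, 9, 6, 7, 8, 10, 0]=(0 5 9 10)(1 2)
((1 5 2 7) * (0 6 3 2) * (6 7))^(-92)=((0 7 1 5)(2 6 3))^(-92)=(7)(2 6 3)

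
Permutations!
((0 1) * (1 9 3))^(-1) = ((0 9 3 1))^(-1) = (0 1 3 9)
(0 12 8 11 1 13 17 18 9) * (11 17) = (0 12 8 17 18 9)(1 13 11) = [12, 13, 2, 3, 4, 5, 6, 7, 17, 0, 10, 1, 8, 11, 14, 15, 16, 18, 9]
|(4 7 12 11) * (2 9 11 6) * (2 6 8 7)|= 12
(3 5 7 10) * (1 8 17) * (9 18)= (1 8 17)(3 5 7 10)(9 18)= [0, 8, 2, 5, 4, 7, 6, 10, 17, 18, 3, 11, 12, 13, 14, 15, 16, 1, 9]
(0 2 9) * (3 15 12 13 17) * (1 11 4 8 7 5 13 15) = (0 2 9)(1 11 4 8 7 5 13 17 3)(12 15) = [2, 11, 9, 1, 8, 13, 6, 5, 7, 0, 10, 4, 15, 17, 14, 12, 16, 3]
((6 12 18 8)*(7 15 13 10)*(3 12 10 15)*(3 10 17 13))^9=(3 12 18 8 6 17 13 15)(7 10)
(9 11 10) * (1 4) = (1 4)(9 11 10) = [0, 4, 2, 3, 1, 5, 6, 7, 8, 11, 9, 10]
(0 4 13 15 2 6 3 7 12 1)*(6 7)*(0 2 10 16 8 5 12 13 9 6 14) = (0 4 9 6 3 14)(1 2 7 13 15 10 16 8 5 12) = [4, 2, 7, 14, 9, 12, 3, 13, 5, 6, 16, 11, 1, 15, 0, 10, 8]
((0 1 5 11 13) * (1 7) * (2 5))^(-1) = (0 13 11 5 2 1 7)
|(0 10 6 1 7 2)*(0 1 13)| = |(0 10 6 13)(1 7 2)| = 12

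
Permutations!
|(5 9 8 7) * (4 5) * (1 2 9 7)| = 12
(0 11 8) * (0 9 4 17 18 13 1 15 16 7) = [11, 15, 2, 3, 17, 5, 6, 0, 9, 4, 10, 8, 12, 1, 14, 16, 7, 18, 13] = (0 11 8 9 4 17 18 13 1 15 16 7)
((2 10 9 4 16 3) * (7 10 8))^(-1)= (2 3 16 4 9 10 7 8)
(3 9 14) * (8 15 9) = [0, 1, 2, 8, 4, 5, 6, 7, 15, 14, 10, 11, 12, 13, 3, 9] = (3 8 15 9 14)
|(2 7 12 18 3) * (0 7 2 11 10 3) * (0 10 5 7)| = |(3 11 5 7 12 18 10)| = 7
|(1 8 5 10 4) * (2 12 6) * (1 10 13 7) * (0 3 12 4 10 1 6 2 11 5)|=35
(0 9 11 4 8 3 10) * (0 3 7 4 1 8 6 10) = (0 9 11 1 8 7 4 6 10 3) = [9, 8, 2, 0, 6, 5, 10, 4, 7, 11, 3, 1]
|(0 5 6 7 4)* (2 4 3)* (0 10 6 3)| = |(0 5 3 2 4 10 6 7)| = 8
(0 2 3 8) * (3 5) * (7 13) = (0 2 5 3 8)(7 13) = [2, 1, 5, 8, 4, 3, 6, 13, 0, 9, 10, 11, 12, 7]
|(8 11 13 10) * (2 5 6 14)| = |(2 5 6 14)(8 11 13 10)| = 4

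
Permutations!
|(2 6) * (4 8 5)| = 6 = |(2 6)(4 8 5)|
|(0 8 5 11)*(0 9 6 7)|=|(0 8 5 11 9 6 7)|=7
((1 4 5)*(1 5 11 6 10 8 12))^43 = ((1 4 11 6 10 8 12))^43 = (1 4 11 6 10 8 12)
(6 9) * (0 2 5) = (0 2 5)(6 9) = [2, 1, 5, 3, 4, 0, 9, 7, 8, 6]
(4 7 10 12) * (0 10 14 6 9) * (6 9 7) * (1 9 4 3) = (0 10 12 3 1 9)(4 6 7 14) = [10, 9, 2, 1, 6, 5, 7, 14, 8, 0, 12, 11, 3, 13, 4]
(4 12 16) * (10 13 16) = [0, 1, 2, 3, 12, 5, 6, 7, 8, 9, 13, 11, 10, 16, 14, 15, 4] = (4 12 10 13 16)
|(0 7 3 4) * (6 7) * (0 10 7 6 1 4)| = |(0 1 4 10 7 3)| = 6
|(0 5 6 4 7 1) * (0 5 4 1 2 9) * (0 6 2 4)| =|(1 5 2 9 6)(4 7)| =10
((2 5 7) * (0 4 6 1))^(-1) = ((0 4 6 1)(2 5 7))^(-1) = (0 1 6 4)(2 7 5)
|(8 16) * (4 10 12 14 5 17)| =6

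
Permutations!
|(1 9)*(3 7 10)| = 6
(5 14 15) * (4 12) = (4 12)(5 14 15) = [0, 1, 2, 3, 12, 14, 6, 7, 8, 9, 10, 11, 4, 13, 15, 5]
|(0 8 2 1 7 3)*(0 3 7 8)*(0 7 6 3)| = 12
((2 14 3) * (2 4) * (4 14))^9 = (2 4)(3 14)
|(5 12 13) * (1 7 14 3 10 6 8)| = 21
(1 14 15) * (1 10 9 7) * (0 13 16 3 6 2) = (0 13 16 3 6 2)(1 14 15 10 9 7) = [13, 14, 0, 6, 4, 5, 2, 1, 8, 7, 9, 11, 12, 16, 15, 10, 3]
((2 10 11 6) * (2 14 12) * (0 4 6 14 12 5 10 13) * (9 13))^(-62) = ((0 4 6 12 2 9 13)(5 10 11 14))^(-62) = (0 4 6 12 2 9 13)(5 11)(10 14)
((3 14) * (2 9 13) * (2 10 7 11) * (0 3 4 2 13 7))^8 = ((0 3 14 4 2 9 7 11 13 10))^8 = (0 13 7 2 14)(3 10 11 9 4)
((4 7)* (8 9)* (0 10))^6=((0 10)(4 7)(8 9))^6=(10)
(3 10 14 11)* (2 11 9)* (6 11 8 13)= [0, 1, 8, 10, 4, 5, 11, 7, 13, 2, 14, 3, 12, 6, 9]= (2 8 13 6 11 3 10 14 9)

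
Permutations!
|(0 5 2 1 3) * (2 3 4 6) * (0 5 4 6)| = |(0 4)(1 6 2)(3 5)| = 6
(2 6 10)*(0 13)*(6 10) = [13, 1, 10, 3, 4, 5, 6, 7, 8, 9, 2, 11, 12, 0] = (0 13)(2 10)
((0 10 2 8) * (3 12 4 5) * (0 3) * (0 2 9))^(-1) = (0 9 10)(2 5 4 12 3 8)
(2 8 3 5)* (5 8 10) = (2 10 5)(3 8) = [0, 1, 10, 8, 4, 2, 6, 7, 3, 9, 5]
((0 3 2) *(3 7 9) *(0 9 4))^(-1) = (0 4 7)(2 3 9)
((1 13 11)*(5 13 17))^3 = ((1 17 5 13 11))^3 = (1 13 17 11 5)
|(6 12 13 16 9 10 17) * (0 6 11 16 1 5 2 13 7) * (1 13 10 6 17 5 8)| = 24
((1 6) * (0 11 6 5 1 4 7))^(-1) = (0 7 4 6 11)(1 5) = ((0 11 6 4 7)(1 5))^(-1)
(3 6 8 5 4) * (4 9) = (3 6 8 5 9 4) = [0, 1, 2, 6, 3, 9, 8, 7, 5, 4]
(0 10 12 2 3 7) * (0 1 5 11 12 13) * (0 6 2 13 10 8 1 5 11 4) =(0 8 1 11 12 13 6 2 3 7 5 4) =[8, 11, 3, 7, 0, 4, 2, 5, 1, 9, 10, 12, 13, 6]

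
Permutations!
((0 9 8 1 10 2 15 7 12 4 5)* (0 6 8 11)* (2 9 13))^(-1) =(0 11 9 10 1 8 6 5 4 12 7 15 2 13) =((0 13 2 15 7 12 4 5 6 8 1 10 9 11))^(-1)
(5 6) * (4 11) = (4 11)(5 6) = [0, 1, 2, 3, 11, 6, 5, 7, 8, 9, 10, 4]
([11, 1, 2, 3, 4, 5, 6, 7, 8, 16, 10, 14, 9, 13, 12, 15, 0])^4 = [9, 1, 2, 3, 4, 5, 6, 7, 8, 14, 10, 16, 11, 13, 0, 15, 12]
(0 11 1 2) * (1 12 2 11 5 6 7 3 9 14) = [5, 11, 0, 9, 4, 6, 7, 3, 8, 14, 10, 12, 2, 13, 1] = (0 5 6 7 3 9 14 1 11 12 2)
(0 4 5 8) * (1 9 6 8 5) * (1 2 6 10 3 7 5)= [4, 9, 6, 7, 2, 1, 8, 5, 0, 10, 3]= (0 4 2 6 8)(1 9 10 3 7 5)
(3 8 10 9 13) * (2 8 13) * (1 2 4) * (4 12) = [0, 2, 8, 13, 1, 5, 6, 7, 10, 12, 9, 11, 4, 3] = (1 2 8 10 9 12 4)(3 13)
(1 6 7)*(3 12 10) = (1 6 7)(3 12 10) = [0, 6, 2, 12, 4, 5, 7, 1, 8, 9, 3, 11, 10]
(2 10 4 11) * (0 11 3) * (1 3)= (0 11 2 10 4 1 3)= [11, 3, 10, 0, 1, 5, 6, 7, 8, 9, 4, 2]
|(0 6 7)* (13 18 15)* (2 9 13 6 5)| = |(0 5 2 9 13 18 15 6 7)| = 9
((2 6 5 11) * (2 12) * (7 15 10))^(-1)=((2 6 5 11 12)(7 15 10))^(-1)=(2 12 11 5 6)(7 10 15)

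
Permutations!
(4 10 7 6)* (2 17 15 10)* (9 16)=(2 17 15 10 7 6 4)(9 16)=[0, 1, 17, 3, 2, 5, 4, 6, 8, 16, 7, 11, 12, 13, 14, 10, 9, 15]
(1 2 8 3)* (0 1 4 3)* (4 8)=[1, 2, 4, 8, 3, 5, 6, 7, 0]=(0 1 2 4 3 8)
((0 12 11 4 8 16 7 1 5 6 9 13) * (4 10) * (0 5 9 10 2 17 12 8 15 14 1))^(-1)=(0 7 16 8)(1 14 15 4 10 6 5 13 9)(2 11 12 17)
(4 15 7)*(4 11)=(4 15 7 11)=[0, 1, 2, 3, 15, 5, 6, 11, 8, 9, 10, 4, 12, 13, 14, 7]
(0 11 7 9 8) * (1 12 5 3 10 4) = (0 11 7 9 8)(1 12 5 3 10 4) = [11, 12, 2, 10, 1, 3, 6, 9, 0, 8, 4, 7, 5]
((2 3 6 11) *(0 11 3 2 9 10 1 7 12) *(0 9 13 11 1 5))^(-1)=((0 1 7 12 9 10 5)(3 6)(11 13))^(-1)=(0 5 10 9 12 7 1)(3 6)(11 13)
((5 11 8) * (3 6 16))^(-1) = (3 16 6)(5 8 11)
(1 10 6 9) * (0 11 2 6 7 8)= (0 11 2 6 9 1 10 7 8)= [11, 10, 6, 3, 4, 5, 9, 8, 0, 1, 7, 2]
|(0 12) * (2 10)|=2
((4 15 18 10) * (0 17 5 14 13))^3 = (0 14 17 13 5)(4 10 18 15)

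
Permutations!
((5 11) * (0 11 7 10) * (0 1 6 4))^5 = (0 1 5 4 10 11 6 7)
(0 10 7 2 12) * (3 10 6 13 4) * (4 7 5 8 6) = (0 4 3 10 5 8 6 13 7 2 12) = [4, 1, 12, 10, 3, 8, 13, 2, 6, 9, 5, 11, 0, 7]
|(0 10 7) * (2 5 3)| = 3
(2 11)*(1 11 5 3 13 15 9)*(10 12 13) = [0, 11, 5, 10, 4, 3, 6, 7, 8, 1, 12, 2, 13, 15, 14, 9] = (1 11 2 5 3 10 12 13 15 9)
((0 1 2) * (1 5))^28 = (5)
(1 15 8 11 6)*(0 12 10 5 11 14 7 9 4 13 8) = (0 12 10 5 11 6 1 15)(4 13 8 14 7 9) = [12, 15, 2, 3, 13, 11, 1, 9, 14, 4, 5, 6, 10, 8, 7, 0]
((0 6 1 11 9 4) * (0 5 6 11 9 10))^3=(11)(1 5 9 6 4)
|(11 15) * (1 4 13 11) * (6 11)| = |(1 4 13 6 11 15)| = 6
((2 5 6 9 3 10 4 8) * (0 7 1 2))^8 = (0 10 6 1 8 3 5 7 4 9 2)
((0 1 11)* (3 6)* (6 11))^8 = ((0 1 6 3 11))^8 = (0 3 1 11 6)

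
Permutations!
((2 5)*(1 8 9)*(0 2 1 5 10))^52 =((0 2 10)(1 8 9 5))^52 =(0 2 10)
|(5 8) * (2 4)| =|(2 4)(5 8)| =2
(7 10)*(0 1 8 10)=(0 1 8 10 7)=[1, 8, 2, 3, 4, 5, 6, 0, 10, 9, 7]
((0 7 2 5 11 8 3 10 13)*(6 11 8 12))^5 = (0 3 2 13 8 7 10 5)(6 12 11)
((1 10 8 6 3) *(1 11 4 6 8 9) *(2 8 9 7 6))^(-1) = ((1 10 7 6 3 11 4 2 8 9))^(-1) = (1 9 8 2 4 11 3 6 7 10)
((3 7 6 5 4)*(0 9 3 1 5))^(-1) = (0 6 7 3 9)(1 4 5)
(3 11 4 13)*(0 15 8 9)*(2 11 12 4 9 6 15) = (0 2 11 9)(3 12 4 13)(6 15 8) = [2, 1, 11, 12, 13, 5, 15, 7, 6, 0, 10, 9, 4, 3, 14, 8]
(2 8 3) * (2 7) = [0, 1, 8, 7, 4, 5, 6, 2, 3] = (2 8 3 7)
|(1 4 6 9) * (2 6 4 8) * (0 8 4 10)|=8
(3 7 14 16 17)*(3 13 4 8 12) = [0, 1, 2, 7, 8, 5, 6, 14, 12, 9, 10, 11, 3, 4, 16, 15, 17, 13] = (3 7 14 16 17 13 4 8 12)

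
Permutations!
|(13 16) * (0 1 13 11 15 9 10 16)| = 15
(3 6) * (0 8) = [8, 1, 2, 6, 4, 5, 3, 7, 0] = (0 8)(3 6)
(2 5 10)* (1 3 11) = (1 3 11)(2 5 10) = [0, 3, 5, 11, 4, 10, 6, 7, 8, 9, 2, 1]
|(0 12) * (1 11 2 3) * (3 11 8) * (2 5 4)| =12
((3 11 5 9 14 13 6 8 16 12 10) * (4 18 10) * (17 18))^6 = (3 6 18 14 4 5 16)(8 10 13 17 9 12 11)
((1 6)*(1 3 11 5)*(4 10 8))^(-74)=(1 6 3 11 5)(4 10 8)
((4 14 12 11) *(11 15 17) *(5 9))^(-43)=(4 11 17 15 12 14)(5 9)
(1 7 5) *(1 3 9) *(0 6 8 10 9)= (0 6 8 10 9 1 7 5 3)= [6, 7, 2, 0, 4, 3, 8, 5, 10, 1, 9]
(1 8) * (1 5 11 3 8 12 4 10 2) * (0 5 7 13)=(0 5 11 3 8 7 13)(1 12 4 10 2)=[5, 12, 1, 8, 10, 11, 6, 13, 7, 9, 2, 3, 4, 0]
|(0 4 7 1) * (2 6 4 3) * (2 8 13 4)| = |(0 3 8 13 4 7 1)(2 6)| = 14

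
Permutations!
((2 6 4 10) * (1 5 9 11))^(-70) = (1 9)(2 4)(5 11)(6 10)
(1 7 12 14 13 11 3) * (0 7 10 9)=(0 7 12 14 13 11 3 1 10 9)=[7, 10, 2, 1, 4, 5, 6, 12, 8, 0, 9, 3, 14, 11, 13]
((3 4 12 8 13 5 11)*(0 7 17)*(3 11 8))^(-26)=((0 7 17)(3 4 12)(5 8 13))^(-26)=(0 7 17)(3 4 12)(5 8 13)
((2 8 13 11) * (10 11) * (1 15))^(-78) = ((1 15)(2 8 13 10 11))^(-78) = (15)(2 13 11 8 10)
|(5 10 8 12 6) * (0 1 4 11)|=20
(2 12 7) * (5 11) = (2 12 7)(5 11) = [0, 1, 12, 3, 4, 11, 6, 2, 8, 9, 10, 5, 7]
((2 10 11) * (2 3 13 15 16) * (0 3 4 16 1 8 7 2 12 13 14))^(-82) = (0 14 3)(1 4 8 16 7 12 2 13 10 15 11) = ((0 3 14)(1 8 7 2 10 11 4 16 12 13 15))^(-82)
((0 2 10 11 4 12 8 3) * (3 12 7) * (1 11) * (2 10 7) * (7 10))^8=(12)(0 3 7)(1 2 11 10 4)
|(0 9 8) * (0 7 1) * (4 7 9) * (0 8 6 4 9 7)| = |(0 9 6 4)(1 8 7)| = 12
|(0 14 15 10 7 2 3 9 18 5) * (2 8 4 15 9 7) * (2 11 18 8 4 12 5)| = |(0 14 9 8 12 5)(2 3 7 4 15 10 11 18)| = 24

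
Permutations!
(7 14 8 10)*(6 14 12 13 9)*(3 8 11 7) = (3 8 10)(6 14 11 7 12 13 9) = [0, 1, 2, 8, 4, 5, 14, 12, 10, 6, 3, 7, 13, 9, 11]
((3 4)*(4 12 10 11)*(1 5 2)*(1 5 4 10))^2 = (1 3)(4 12)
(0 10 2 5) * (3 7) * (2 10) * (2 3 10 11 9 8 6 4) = (0 3 7 10 11 9 8 6 4 2 5) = [3, 1, 5, 7, 2, 0, 4, 10, 6, 8, 11, 9]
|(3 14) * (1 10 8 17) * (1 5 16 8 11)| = |(1 10 11)(3 14)(5 16 8 17)| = 12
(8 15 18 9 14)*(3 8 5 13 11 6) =(3 8 15 18 9 14 5 13 11 6) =[0, 1, 2, 8, 4, 13, 3, 7, 15, 14, 10, 6, 12, 11, 5, 18, 16, 17, 9]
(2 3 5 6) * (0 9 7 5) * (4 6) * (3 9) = [3, 1, 9, 0, 6, 4, 2, 5, 8, 7] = (0 3)(2 9 7 5 4 6)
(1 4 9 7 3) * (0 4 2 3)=[4, 2, 3, 1, 9, 5, 6, 0, 8, 7]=(0 4 9 7)(1 2 3)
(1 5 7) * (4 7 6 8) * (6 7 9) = (1 5 7)(4 9 6 8) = [0, 5, 2, 3, 9, 7, 8, 1, 4, 6]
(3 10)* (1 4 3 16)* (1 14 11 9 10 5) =(1 4 3 5)(9 10 16 14 11) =[0, 4, 2, 5, 3, 1, 6, 7, 8, 10, 16, 9, 12, 13, 11, 15, 14]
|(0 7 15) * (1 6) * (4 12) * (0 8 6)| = |(0 7 15 8 6 1)(4 12)| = 6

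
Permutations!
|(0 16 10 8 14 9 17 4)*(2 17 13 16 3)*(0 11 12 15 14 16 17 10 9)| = |(0 3 2 10 8 16 9 13 17 4 11 12 15 14)| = 14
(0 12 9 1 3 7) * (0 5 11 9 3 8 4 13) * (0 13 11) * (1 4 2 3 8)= (13)(0 12 8 2 3 7 5)(4 11 9)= [12, 1, 3, 7, 11, 0, 6, 5, 2, 4, 10, 9, 8, 13]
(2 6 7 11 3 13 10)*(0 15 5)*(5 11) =(0 15 11 3 13 10 2 6 7 5) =[15, 1, 6, 13, 4, 0, 7, 5, 8, 9, 2, 3, 12, 10, 14, 11]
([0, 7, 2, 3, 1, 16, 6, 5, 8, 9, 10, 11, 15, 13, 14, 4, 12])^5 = (1 15 16 7 4 12 5)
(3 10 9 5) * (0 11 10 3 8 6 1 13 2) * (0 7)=[11, 13, 7, 3, 4, 8, 1, 0, 6, 5, 9, 10, 12, 2]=(0 11 10 9 5 8 6 1 13 2 7)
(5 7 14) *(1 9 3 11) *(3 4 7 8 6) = [0, 9, 2, 11, 7, 8, 3, 14, 6, 4, 10, 1, 12, 13, 5] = (1 9 4 7 14 5 8 6 3 11)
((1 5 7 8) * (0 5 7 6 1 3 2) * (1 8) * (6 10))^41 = ((0 5 10 6 8 3 2)(1 7))^41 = (0 2 3 8 6 10 5)(1 7)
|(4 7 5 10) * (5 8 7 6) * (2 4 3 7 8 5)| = 12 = |(2 4 6)(3 7 5 10)|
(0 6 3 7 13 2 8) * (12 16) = (0 6 3 7 13 2 8)(12 16) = [6, 1, 8, 7, 4, 5, 3, 13, 0, 9, 10, 11, 16, 2, 14, 15, 12]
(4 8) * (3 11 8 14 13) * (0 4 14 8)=(0 4 8 14 13 3 11)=[4, 1, 2, 11, 8, 5, 6, 7, 14, 9, 10, 0, 12, 3, 13]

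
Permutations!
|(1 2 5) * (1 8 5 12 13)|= |(1 2 12 13)(5 8)|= 4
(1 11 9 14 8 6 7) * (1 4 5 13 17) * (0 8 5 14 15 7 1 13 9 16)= (0 8 6 1 11 16)(4 14 5 9 15 7)(13 17)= [8, 11, 2, 3, 14, 9, 1, 4, 6, 15, 10, 16, 12, 17, 5, 7, 0, 13]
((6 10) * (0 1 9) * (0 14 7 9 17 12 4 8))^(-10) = ((0 1 17 12 4 8)(6 10)(7 9 14))^(-10) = (0 17 4)(1 12 8)(7 14 9)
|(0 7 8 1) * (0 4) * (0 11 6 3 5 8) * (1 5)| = |(0 7)(1 4 11 6 3)(5 8)| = 10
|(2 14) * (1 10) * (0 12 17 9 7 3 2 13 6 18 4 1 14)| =7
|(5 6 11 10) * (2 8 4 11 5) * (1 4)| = |(1 4 11 10 2 8)(5 6)| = 6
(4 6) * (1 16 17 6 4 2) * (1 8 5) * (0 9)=[9, 16, 8, 3, 4, 1, 2, 7, 5, 0, 10, 11, 12, 13, 14, 15, 17, 6]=(0 9)(1 16 17 6 2 8 5)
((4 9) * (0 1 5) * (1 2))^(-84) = (9)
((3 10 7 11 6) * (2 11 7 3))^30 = ((2 11 6)(3 10))^30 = (11)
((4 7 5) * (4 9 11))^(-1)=(4 11 9 5 7)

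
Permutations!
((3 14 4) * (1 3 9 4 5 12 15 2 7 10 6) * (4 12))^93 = ((1 3 14 5 4 9 12 15 2 7 10 6))^93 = (1 7 12 5)(2 9 14 6)(3 10 15 4)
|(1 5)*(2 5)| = 3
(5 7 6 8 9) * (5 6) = [0, 1, 2, 3, 4, 7, 8, 5, 9, 6] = (5 7)(6 8 9)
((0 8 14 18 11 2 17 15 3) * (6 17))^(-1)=((0 8 14 18 11 2 6 17 15 3))^(-1)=(0 3 15 17 6 2 11 18 14 8)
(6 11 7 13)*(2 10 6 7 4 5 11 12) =(2 10 6 12)(4 5 11)(7 13) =[0, 1, 10, 3, 5, 11, 12, 13, 8, 9, 6, 4, 2, 7]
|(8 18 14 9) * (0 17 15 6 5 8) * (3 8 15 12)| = 24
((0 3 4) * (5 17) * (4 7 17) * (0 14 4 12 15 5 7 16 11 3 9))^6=((0 9)(3 16 11)(4 14)(5 12 15)(7 17))^6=(17)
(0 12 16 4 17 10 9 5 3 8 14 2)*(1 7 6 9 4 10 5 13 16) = (0 12 1 7 6 9 13 16 10 4 17 5 3 8 14 2) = [12, 7, 0, 8, 17, 3, 9, 6, 14, 13, 4, 11, 1, 16, 2, 15, 10, 5]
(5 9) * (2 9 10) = (2 9 5 10) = [0, 1, 9, 3, 4, 10, 6, 7, 8, 5, 2]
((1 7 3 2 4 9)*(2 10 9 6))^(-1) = ((1 7 3 10 9)(2 4 6))^(-1) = (1 9 10 3 7)(2 6 4)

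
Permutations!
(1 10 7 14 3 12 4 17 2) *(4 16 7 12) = [0, 10, 1, 4, 17, 5, 6, 14, 8, 9, 12, 11, 16, 13, 3, 15, 7, 2] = (1 10 12 16 7 14 3 4 17 2)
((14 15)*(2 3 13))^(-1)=((2 3 13)(14 15))^(-1)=(2 13 3)(14 15)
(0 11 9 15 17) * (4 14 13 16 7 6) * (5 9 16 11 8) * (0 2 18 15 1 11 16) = [8, 11, 18, 3, 14, 9, 4, 6, 5, 1, 10, 0, 12, 16, 13, 17, 7, 2, 15] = (0 8 5 9 1 11)(2 18 15 17)(4 14 13 16 7 6)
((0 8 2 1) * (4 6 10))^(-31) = (0 8 2 1)(4 10 6)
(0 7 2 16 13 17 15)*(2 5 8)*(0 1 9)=(0 7 5 8 2 16 13 17 15 1 9)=[7, 9, 16, 3, 4, 8, 6, 5, 2, 0, 10, 11, 12, 17, 14, 1, 13, 15]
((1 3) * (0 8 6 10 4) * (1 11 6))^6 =(0 10 11 1)(3 8 4 6)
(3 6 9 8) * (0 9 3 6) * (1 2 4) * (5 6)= (0 9 8 5 6 3)(1 2 4)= [9, 2, 4, 0, 1, 6, 3, 7, 5, 8]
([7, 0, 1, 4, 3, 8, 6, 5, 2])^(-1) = (0 1 2 8 5 7)(3 4)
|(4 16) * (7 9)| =2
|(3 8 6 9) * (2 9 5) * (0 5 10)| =8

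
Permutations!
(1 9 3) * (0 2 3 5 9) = (0 2 3 1)(5 9) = [2, 0, 3, 1, 4, 9, 6, 7, 8, 5]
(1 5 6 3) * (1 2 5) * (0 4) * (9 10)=(0 4)(2 5 6 3)(9 10)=[4, 1, 5, 2, 0, 6, 3, 7, 8, 10, 9]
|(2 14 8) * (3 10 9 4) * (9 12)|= |(2 14 8)(3 10 12 9 4)|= 15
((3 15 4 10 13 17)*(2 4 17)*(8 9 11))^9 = (17)(2 4 10 13)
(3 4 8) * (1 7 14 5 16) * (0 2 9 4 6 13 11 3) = [2, 7, 9, 6, 8, 16, 13, 14, 0, 4, 10, 3, 12, 11, 5, 15, 1] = (0 2 9 4 8)(1 7 14 5 16)(3 6 13 11)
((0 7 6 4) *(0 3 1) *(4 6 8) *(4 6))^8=(0 7 8 6 4 3 1)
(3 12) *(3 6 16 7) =[0, 1, 2, 12, 4, 5, 16, 3, 8, 9, 10, 11, 6, 13, 14, 15, 7] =(3 12 6 16 7)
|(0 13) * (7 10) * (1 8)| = 2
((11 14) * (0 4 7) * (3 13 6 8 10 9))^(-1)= ((0 4 7)(3 13 6 8 10 9)(11 14))^(-1)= (0 7 4)(3 9 10 8 6 13)(11 14)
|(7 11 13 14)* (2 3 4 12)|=|(2 3 4 12)(7 11 13 14)|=4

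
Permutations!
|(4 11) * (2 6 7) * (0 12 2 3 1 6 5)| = 4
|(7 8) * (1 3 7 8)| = 3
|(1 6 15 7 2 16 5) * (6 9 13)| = |(1 9 13 6 15 7 2 16 5)| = 9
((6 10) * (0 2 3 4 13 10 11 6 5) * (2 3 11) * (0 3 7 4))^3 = ((0 7 4 13 10 5 3)(2 11 6))^3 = (0 13 3 4 5 7 10)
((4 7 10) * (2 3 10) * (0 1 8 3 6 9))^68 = (0 6 7 10 8)(1 9 2 4 3)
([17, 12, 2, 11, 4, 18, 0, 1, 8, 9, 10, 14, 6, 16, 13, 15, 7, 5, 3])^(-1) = [6, 7, 2, 18, 4, 17, 12, 16, 8, 9, 10, 3, 1, 14, 11, 15, 13, 0, 5]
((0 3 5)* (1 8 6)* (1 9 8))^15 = ((0 3 5)(6 9 8))^15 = (9)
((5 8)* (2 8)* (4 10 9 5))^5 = ((2 8 4 10 9 5))^5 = (2 5 9 10 4 8)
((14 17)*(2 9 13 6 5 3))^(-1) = ((2 9 13 6 5 3)(14 17))^(-1) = (2 3 5 6 13 9)(14 17)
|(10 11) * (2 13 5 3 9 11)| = 7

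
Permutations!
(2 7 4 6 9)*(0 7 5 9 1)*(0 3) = (0 7 4 6 1 3)(2 5 9) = [7, 3, 5, 0, 6, 9, 1, 4, 8, 2]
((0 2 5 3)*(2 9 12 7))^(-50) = (0 3 5 2 7 12 9)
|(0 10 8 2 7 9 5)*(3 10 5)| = 6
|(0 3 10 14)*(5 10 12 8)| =7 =|(0 3 12 8 5 10 14)|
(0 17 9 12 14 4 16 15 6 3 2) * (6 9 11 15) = (0 17 11 15 9 12 14 4 16 6 3 2) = [17, 1, 0, 2, 16, 5, 3, 7, 8, 12, 10, 15, 14, 13, 4, 9, 6, 11]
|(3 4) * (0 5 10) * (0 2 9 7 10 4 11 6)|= 12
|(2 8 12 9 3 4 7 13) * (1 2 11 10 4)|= 30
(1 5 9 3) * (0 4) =(0 4)(1 5 9 3) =[4, 5, 2, 1, 0, 9, 6, 7, 8, 3]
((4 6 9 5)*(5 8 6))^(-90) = ((4 5)(6 9 8))^(-90) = (9)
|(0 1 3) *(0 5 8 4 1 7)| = |(0 7)(1 3 5 8 4)| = 10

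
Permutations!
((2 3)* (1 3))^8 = ((1 3 2))^8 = (1 2 3)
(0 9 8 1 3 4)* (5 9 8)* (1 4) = (0 8 4)(1 3)(5 9) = [8, 3, 2, 1, 0, 9, 6, 7, 4, 5]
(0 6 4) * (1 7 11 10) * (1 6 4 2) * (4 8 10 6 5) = (0 8 10 5 4)(1 7 11 6 2) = [8, 7, 1, 3, 0, 4, 2, 11, 10, 9, 5, 6]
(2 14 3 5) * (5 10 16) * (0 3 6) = (0 3 10 16 5 2 14 6) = [3, 1, 14, 10, 4, 2, 0, 7, 8, 9, 16, 11, 12, 13, 6, 15, 5]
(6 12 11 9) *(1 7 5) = (1 7 5)(6 12 11 9) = [0, 7, 2, 3, 4, 1, 12, 5, 8, 6, 10, 9, 11]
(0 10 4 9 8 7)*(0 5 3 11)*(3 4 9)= (0 10 9 8 7 5 4 3 11)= [10, 1, 2, 11, 3, 4, 6, 5, 7, 8, 9, 0]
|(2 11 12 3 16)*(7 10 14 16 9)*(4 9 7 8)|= 24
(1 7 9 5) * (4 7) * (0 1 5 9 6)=[1, 4, 2, 3, 7, 5, 0, 6, 8, 9]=(9)(0 1 4 7 6)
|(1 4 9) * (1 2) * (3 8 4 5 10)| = 8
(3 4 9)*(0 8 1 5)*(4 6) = [8, 5, 2, 6, 9, 0, 4, 7, 1, 3] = (0 8 1 5)(3 6 4 9)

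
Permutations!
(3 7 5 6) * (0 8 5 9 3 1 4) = (0 8 5 6 1 4)(3 7 9) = [8, 4, 2, 7, 0, 6, 1, 9, 5, 3]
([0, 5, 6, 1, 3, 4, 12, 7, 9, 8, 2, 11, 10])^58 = (1 4)(2 12)(3 5)(6 10)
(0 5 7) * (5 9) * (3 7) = (0 9 5 3 7) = [9, 1, 2, 7, 4, 3, 6, 0, 8, 5]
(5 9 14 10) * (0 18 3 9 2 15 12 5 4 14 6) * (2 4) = [18, 1, 15, 9, 14, 4, 0, 7, 8, 6, 2, 11, 5, 13, 10, 12, 16, 17, 3] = (0 18 3 9 6)(2 15 12 5 4 14 10)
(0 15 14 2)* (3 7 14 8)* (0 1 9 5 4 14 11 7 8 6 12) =(0 15 6 12)(1 9 5 4 14 2)(3 8)(7 11) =[15, 9, 1, 8, 14, 4, 12, 11, 3, 5, 10, 7, 0, 13, 2, 6]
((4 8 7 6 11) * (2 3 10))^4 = (2 3 10)(4 11 6 7 8)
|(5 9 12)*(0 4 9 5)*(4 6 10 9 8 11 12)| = 8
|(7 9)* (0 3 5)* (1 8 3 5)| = 6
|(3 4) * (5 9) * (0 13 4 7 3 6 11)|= |(0 13 4 6 11)(3 7)(5 9)|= 10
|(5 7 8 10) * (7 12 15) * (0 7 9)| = 8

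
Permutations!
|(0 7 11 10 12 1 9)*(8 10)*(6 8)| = 9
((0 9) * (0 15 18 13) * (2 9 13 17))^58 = (2 18 9 17 15)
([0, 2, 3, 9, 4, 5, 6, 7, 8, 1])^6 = (1 3)(2 9)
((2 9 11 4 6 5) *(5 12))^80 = (2 4 5 11 12 9 6)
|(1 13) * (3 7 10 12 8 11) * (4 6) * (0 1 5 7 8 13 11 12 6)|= 12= |(0 1 11 3 8 12 13 5 7 10 6 4)|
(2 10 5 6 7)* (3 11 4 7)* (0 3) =(0 3 11 4 7 2 10 5 6) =[3, 1, 10, 11, 7, 6, 0, 2, 8, 9, 5, 4]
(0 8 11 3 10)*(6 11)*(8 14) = [14, 1, 2, 10, 4, 5, 11, 7, 6, 9, 0, 3, 12, 13, 8] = (0 14 8 6 11 3 10)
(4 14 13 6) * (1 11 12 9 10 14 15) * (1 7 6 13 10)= [0, 11, 2, 3, 15, 5, 4, 6, 8, 1, 14, 12, 9, 13, 10, 7]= (1 11 12 9)(4 15 7 6)(10 14)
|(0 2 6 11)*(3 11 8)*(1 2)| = |(0 1 2 6 8 3 11)| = 7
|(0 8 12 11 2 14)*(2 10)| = 7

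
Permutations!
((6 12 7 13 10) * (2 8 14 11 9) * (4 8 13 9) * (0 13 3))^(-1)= (0 3 2 9 7 12 6 10 13)(4 11 14 8)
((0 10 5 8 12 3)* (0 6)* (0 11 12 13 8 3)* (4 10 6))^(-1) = (0 12 11 6)(3 5 10 4)(8 13)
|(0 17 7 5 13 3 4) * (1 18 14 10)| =28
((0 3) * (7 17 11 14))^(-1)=(0 3)(7 14 11 17)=((0 3)(7 17 11 14))^(-1)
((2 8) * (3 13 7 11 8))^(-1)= ((2 3 13 7 11 8))^(-1)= (2 8 11 7 13 3)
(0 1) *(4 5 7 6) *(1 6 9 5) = [6, 0, 2, 3, 1, 7, 4, 9, 8, 5] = (0 6 4 1)(5 7 9)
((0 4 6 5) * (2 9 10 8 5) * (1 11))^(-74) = (11)(0 8 9 6)(2 4 5 10)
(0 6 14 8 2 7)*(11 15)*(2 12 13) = (0 6 14 8 12 13 2 7)(11 15) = [6, 1, 7, 3, 4, 5, 14, 0, 12, 9, 10, 15, 13, 2, 8, 11]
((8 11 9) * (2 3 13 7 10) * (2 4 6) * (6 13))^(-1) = ((2 3 6)(4 13 7 10)(8 11 9))^(-1) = (2 6 3)(4 10 7 13)(8 9 11)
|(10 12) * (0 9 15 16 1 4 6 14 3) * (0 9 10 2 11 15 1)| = |(0 10 12 2 11 15 16)(1 4 6 14 3 9)| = 42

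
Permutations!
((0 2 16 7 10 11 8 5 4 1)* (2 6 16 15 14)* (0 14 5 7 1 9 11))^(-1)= (0 10 7 8 11 9 4 5 15 2 14 1 16 6)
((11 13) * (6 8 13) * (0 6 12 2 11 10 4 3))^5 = (0 4 13 6 3 10 8)(2 12 11)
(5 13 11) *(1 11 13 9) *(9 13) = (1 11 5 13 9) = [0, 11, 2, 3, 4, 13, 6, 7, 8, 1, 10, 5, 12, 9]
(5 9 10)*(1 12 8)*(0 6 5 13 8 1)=(0 6 5 9 10 13 8)(1 12)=[6, 12, 2, 3, 4, 9, 5, 7, 0, 10, 13, 11, 1, 8]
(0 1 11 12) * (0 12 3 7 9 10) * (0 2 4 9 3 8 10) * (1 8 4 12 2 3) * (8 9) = (0 9)(1 11 4 8 10 3 7)(2 12) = [9, 11, 12, 7, 8, 5, 6, 1, 10, 0, 3, 4, 2]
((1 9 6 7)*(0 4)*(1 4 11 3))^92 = (0 9)(1 4)(3 7)(6 11)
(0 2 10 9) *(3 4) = [2, 1, 10, 4, 3, 5, 6, 7, 8, 0, 9] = (0 2 10 9)(3 4)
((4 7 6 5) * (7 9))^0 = ((4 9 7 6 5))^0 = (9)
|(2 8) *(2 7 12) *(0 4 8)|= 6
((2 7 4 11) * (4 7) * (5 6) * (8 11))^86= ((2 4 8 11)(5 6))^86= (2 8)(4 11)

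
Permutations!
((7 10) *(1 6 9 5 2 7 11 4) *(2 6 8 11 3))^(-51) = ((1 8 11 4)(2 7 10 3)(5 6 9))^(-51) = (1 8 11 4)(2 7 10 3)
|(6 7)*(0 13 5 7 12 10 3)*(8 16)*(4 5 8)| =11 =|(0 13 8 16 4 5 7 6 12 10 3)|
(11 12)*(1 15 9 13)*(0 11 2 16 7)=(0 11 12 2 16 7)(1 15 9 13)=[11, 15, 16, 3, 4, 5, 6, 0, 8, 13, 10, 12, 2, 1, 14, 9, 7]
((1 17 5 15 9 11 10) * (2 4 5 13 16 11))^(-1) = ((1 17 13 16 11 10)(2 4 5 15 9))^(-1) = (1 10 11 16 13 17)(2 9 15 5 4)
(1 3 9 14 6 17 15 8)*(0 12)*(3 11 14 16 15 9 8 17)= (0 12)(1 11 14 6 3 8)(9 16 15 17)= [12, 11, 2, 8, 4, 5, 3, 7, 1, 16, 10, 14, 0, 13, 6, 17, 15, 9]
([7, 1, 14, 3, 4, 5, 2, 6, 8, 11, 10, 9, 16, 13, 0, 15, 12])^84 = (16)(0 14 2 6 7)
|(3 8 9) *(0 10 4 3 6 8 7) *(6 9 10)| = |(0 6 8 10 4 3 7)| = 7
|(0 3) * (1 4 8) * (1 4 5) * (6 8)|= |(0 3)(1 5)(4 6 8)|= 6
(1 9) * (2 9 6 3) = (1 6 3 2 9) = [0, 6, 9, 2, 4, 5, 3, 7, 8, 1]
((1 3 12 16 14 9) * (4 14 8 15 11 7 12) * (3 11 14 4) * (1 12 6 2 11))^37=((2 11 7 6)(8 15 14 9 12 16))^37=(2 11 7 6)(8 15 14 9 12 16)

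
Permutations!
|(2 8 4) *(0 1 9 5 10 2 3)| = |(0 1 9 5 10 2 8 4 3)| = 9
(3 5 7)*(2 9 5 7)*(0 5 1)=(0 5 2 9 1)(3 7)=[5, 0, 9, 7, 4, 2, 6, 3, 8, 1]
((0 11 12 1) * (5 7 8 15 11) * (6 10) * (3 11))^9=((0 5 7 8 15 3 11 12 1)(6 10))^9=(15)(6 10)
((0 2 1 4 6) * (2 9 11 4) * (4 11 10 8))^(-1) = ((11)(0 9 10 8 4 6)(1 2))^(-1) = (11)(0 6 4 8 10 9)(1 2)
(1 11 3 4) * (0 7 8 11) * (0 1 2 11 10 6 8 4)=[7, 1, 11, 0, 2, 5, 8, 4, 10, 9, 6, 3]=(0 7 4 2 11 3)(6 8 10)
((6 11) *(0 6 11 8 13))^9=(0 6 8 13)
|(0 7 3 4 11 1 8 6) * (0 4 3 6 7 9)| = |(0 9)(1 8 7 6 4 11)| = 6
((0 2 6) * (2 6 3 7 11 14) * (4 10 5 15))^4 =(15)(2 14 11 7 3)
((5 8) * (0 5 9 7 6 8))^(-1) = (0 5)(6 7 9 8)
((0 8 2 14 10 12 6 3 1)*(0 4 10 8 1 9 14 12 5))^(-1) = (0 5 10 4 1)(2 8 14 9 3 6 12)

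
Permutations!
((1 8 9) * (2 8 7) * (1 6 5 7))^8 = ((2 8 9 6 5 7))^8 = (2 9 5)(6 7 8)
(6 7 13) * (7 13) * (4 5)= (4 5)(6 13)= [0, 1, 2, 3, 5, 4, 13, 7, 8, 9, 10, 11, 12, 6]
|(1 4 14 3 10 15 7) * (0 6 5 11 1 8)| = |(0 6 5 11 1 4 14 3 10 15 7 8)| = 12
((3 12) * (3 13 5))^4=(13)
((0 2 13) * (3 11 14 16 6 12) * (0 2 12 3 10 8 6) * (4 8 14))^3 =(0 14 12 16 10)(2 13)(3 8 11 6 4)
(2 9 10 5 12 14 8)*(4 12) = [0, 1, 9, 3, 12, 4, 6, 7, 2, 10, 5, 11, 14, 13, 8] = (2 9 10 5 4 12 14 8)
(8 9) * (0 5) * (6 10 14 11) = (0 5)(6 10 14 11)(8 9) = [5, 1, 2, 3, 4, 0, 10, 7, 9, 8, 14, 6, 12, 13, 11]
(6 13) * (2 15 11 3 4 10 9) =(2 15 11 3 4 10 9)(6 13) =[0, 1, 15, 4, 10, 5, 13, 7, 8, 2, 9, 3, 12, 6, 14, 11]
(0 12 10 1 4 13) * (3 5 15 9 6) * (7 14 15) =(0 12 10 1 4 13)(3 5 7 14 15 9 6) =[12, 4, 2, 5, 13, 7, 3, 14, 8, 6, 1, 11, 10, 0, 15, 9]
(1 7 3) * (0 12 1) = [12, 7, 2, 0, 4, 5, 6, 3, 8, 9, 10, 11, 1] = (0 12 1 7 3)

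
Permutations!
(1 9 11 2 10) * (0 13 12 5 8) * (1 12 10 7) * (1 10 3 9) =(0 13 3 9 11 2 7 10 12 5 8) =[13, 1, 7, 9, 4, 8, 6, 10, 0, 11, 12, 2, 5, 3]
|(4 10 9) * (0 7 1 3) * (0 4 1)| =10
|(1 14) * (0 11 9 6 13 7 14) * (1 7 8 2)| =|(0 11 9 6 13 8 2 1)(7 14)| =8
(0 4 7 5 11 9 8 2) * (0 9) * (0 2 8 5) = (0 4 7)(2 9 5 11) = [4, 1, 9, 3, 7, 11, 6, 0, 8, 5, 10, 2]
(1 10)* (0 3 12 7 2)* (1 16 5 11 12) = (0 3 1 10 16 5 11 12 7 2) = [3, 10, 0, 1, 4, 11, 6, 2, 8, 9, 16, 12, 7, 13, 14, 15, 5]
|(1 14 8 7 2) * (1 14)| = |(2 14 8 7)| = 4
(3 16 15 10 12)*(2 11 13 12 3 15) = (2 11 13 12 15 10 3 16) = [0, 1, 11, 16, 4, 5, 6, 7, 8, 9, 3, 13, 15, 12, 14, 10, 2]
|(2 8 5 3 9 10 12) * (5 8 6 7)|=|(2 6 7 5 3 9 10 12)|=8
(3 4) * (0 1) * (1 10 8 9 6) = [10, 0, 2, 4, 3, 5, 1, 7, 9, 6, 8] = (0 10 8 9 6 1)(3 4)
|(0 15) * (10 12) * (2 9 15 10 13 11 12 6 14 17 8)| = |(0 10 6 14 17 8 2 9 15)(11 12 13)| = 9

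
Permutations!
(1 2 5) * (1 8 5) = [0, 2, 1, 3, 4, 8, 6, 7, 5] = (1 2)(5 8)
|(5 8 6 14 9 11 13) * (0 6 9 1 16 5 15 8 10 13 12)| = |(0 6 14 1 16 5 10 13 15 8 9 11 12)| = 13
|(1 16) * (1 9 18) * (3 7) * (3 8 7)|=|(1 16 9 18)(7 8)|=4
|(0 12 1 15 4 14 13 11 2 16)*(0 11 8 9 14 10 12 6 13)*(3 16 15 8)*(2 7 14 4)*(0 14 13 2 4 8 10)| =30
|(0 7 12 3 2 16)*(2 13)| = 7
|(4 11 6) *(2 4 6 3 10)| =5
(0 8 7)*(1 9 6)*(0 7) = (0 8)(1 9 6) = [8, 9, 2, 3, 4, 5, 1, 7, 0, 6]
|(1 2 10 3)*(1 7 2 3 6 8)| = 7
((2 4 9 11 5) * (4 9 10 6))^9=((2 9 11 5)(4 10 6))^9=(2 9 11 5)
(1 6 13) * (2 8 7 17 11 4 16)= [0, 6, 8, 3, 16, 5, 13, 17, 7, 9, 10, 4, 12, 1, 14, 15, 2, 11]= (1 6 13)(2 8 7 17 11 4 16)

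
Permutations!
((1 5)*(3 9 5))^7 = (1 5 9 3)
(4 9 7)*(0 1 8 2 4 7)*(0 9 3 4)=(9)(0 1 8 2)(3 4)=[1, 8, 0, 4, 3, 5, 6, 7, 2, 9]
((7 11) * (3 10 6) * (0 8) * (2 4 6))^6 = (11)(2 4 6 3 10)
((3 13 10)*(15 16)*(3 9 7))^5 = (15 16)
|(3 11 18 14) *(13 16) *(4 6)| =4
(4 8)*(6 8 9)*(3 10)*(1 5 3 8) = (1 5 3 10 8 4 9 6) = [0, 5, 2, 10, 9, 3, 1, 7, 4, 6, 8]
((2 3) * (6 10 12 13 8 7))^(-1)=((2 3)(6 10 12 13 8 7))^(-1)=(2 3)(6 7 8 13 12 10)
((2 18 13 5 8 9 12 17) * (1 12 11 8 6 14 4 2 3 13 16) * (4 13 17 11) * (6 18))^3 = (1 8 2 13 16 11 4 14 18 12 9 6 5)(3 17)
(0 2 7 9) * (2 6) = (0 6 2 7 9) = [6, 1, 7, 3, 4, 5, 2, 9, 8, 0]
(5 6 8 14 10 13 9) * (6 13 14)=[0, 1, 2, 3, 4, 13, 8, 7, 6, 5, 14, 11, 12, 9, 10]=(5 13 9)(6 8)(10 14)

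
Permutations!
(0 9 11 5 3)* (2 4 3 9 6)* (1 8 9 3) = (0 6 2 4 1 8 9 11 5 3) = [6, 8, 4, 0, 1, 3, 2, 7, 9, 11, 10, 5]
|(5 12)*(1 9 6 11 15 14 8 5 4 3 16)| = 12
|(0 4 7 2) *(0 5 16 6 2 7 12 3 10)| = 20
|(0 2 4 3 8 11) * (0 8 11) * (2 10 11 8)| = |(0 10 11 2 4 3 8)| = 7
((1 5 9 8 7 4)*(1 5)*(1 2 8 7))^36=(9)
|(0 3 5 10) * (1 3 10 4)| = |(0 10)(1 3 5 4)| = 4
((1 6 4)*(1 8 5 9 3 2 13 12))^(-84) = (1 3 4 13 5)(2 8 12 9 6)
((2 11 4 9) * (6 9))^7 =(2 4 9 11 6)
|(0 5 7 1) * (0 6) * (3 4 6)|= |(0 5 7 1 3 4 6)|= 7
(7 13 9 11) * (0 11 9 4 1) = (0 11 7 13 4 1) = [11, 0, 2, 3, 1, 5, 6, 13, 8, 9, 10, 7, 12, 4]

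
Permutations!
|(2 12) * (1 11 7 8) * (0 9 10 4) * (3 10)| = |(0 9 3 10 4)(1 11 7 8)(2 12)| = 20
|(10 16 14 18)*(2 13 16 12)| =|(2 13 16 14 18 10 12)| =7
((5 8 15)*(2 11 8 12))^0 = (15) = ((2 11 8 15 5 12))^0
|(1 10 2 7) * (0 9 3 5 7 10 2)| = 8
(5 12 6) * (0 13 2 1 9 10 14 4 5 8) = (0 13 2 1 9 10 14 4 5 12 6 8) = [13, 9, 1, 3, 5, 12, 8, 7, 0, 10, 14, 11, 6, 2, 4]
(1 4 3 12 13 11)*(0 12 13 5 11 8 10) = (0 12 5 11 1 4 3 13 8 10) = [12, 4, 2, 13, 3, 11, 6, 7, 10, 9, 0, 1, 5, 8]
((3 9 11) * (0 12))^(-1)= (0 12)(3 11 9)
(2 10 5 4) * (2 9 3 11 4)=(2 10 5)(3 11 4 9)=[0, 1, 10, 11, 9, 2, 6, 7, 8, 3, 5, 4]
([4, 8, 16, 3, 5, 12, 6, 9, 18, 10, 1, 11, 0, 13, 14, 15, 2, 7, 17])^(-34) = (0 5)(1 8 18 17 7 9 10)(4 12)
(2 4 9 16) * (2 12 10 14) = (2 4 9 16 12 10 14) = [0, 1, 4, 3, 9, 5, 6, 7, 8, 16, 14, 11, 10, 13, 2, 15, 12]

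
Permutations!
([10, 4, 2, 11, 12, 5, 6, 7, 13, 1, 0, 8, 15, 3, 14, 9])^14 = (1 9 15 12 4)(3 8)(11 13)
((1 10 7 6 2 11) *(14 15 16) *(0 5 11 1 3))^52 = (1 7 2 10 6)(14 15 16)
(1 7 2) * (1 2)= (1 7)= [0, 7, 2, 3, 4, 5, 6, 1]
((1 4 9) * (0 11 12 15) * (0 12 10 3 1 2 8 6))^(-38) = (15)(0 10 1 9 8)(2 6 11 3 4)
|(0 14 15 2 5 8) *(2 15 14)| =4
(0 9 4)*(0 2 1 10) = (0 9 4 2 1 10) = [9, 10, 1, 3, 2, 5, 6, 7, 8, 4, 0]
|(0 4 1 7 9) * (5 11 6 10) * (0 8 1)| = |(0 4)(1 7 9 8)(5 11 6 10)| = 4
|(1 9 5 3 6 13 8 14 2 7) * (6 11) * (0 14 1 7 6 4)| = 12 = |(0 14 2 6 13 8 1 9 5 3 11 4)|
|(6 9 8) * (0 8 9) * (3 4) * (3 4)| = 3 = |(9)(0 8 6)|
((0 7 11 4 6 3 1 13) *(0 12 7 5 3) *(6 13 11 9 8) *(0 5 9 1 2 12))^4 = ((0 9 8 6 5 3 2 12 7 1 11 4 13))^4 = (0 5 7 13 6 12 4 8 2 11 9 3 1)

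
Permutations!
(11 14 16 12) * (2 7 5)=(2 7 5)(11 14 16 12)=[0, 1, 7, 3, 4, 2, 6, 5, 8, 9, 10, 14, 11, 13, 16, 15, 12]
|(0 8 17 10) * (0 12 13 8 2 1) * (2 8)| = |(0 8 17 10 12 13 2 1)| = 8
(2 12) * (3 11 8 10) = (2 12)(3 11 8 10) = [0, 1, 12, 11, 4, 5, 6, 7, 10, 9, 3, 8, 2]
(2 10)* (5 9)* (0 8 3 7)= [8, 1, 10, 7, 4, 9, 6, 0, 3, 5, 2]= (0 8 3 7)(2 10)(5 9)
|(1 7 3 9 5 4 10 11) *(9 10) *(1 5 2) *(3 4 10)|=|(1 7 4 9 2)(5 10 11)|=15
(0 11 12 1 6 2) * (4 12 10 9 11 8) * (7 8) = [7, 6, 0, 3, 12, 5, 2, 8, 4, 11, 9, 10, 1] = (0 7 8 4 12 1 6 2)(9 11 10)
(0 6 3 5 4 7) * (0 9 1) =(0 6 3 5 4 7 9 1) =[6, 0, 2, 5, 7, 4, 3, 9, 8, 1]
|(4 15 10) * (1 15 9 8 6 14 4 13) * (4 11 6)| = |(1 15 10 13)(4 9 8)(6 14 11)| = 12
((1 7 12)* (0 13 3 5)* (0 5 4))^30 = (0 3)(4 13)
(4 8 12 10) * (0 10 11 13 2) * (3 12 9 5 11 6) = (0 10 4 8 9 5 11 13 2)(3 12 6) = [10, 1, 0, 12, 8, 11, 3, 7, 9, 5, 4, 13, 6, 2]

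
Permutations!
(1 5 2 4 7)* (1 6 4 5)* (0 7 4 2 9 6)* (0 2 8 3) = [7, 1, 5, 0, 4, 9, 8, 2, 3, 6] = (0 7 2 5 9 6 8 3)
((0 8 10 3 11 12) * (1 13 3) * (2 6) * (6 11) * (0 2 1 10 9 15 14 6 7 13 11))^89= ((0 8 9 15 14 6 1 11 12 2)(3 7 13))^89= (0 2 12 11 1 6 14 15 9 8)(3 13 7)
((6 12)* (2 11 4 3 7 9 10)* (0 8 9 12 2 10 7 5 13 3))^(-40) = ((0 8 9 7 12 6 2 11 4)(3 5 13))^(-40) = (0 6 8 2 9 11 7 4 12)(3 13 5)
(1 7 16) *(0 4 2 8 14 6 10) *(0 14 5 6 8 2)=(0 4)(1 7 16)(5 6 10 14 8)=[4, 7, 2, 3, 0, 6, 10, 16, 5, 9, 14, 11, 12, 13, 8, 15, 1]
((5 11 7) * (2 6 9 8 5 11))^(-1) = (2 5 8 9 6)(7 11)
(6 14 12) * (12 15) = [0, 1, 2, 3, 4, 5, 14, 7, 8, 9, 10, 11, 6, 13, 15, 12] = (6 14 15 12)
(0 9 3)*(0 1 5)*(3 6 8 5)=(0 9 6 8 5)(1 3)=[9, 3, 2, 1, 4, 0, 8, 7, 5, 6]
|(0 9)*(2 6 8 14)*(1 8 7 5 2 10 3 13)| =|(0 9)(1 8 14 10 3 13)(2 6 7 5)| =12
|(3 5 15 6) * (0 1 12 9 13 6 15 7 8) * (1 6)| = 12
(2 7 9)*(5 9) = (2 7 5 9) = [0, 1, 7, 3, 4, 9, 6, 5, 8, 2]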